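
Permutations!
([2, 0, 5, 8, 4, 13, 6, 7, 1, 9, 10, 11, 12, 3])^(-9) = [8, 3, 1, 5, 4, 0, 6, 7, 13, 9, 10, 11, 12, 2]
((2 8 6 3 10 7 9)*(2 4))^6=((2 8 6 3 10 7 9 4))^6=(2 9 10 6)(3 8 4 7)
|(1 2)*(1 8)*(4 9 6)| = 3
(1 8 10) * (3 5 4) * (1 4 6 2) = (1 8 10 4 3 5 6 2) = [0, 8, 1, 5, 3, 6, 2, 7, 10, 9, 4]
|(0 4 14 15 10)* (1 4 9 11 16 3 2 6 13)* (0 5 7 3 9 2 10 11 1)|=|(0 2 6 13)(1 4 14 15 11 16 9)(3 10 5 7)|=28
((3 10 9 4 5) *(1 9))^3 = ((1 9 4 5 3 10))^3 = (1 5)(3 9)(4 10)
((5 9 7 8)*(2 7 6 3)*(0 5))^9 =((0 5 9 6 3 2 7 8))^9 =(0 5 9 6 3 2 7 8)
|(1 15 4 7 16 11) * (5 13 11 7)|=|(1 15 4 5 13 11)(7 16)|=6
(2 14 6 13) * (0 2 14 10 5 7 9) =(0 2 10 5 7 9)(6 13 14) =[2, 1, 10, 3, 4, 7, 13, 9, 8, 0, 5, 11, 12, 14, 6]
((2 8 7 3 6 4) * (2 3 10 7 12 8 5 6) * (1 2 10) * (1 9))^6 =((1 2 5 6 4 3 10 7 9)(8 12))^6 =(12)(1 10 6)(2 7 4)(3 5 9)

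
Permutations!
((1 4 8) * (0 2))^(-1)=((0 2)(1 4 8))^(-1)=(0 2)(1 8 4)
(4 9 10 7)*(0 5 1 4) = (0 5 1 4 9 10 7) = [5, 4, 2, 3, 9, 1, 6, 0, 8, 10, 7]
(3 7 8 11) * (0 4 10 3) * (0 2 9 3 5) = [4, 1, 9, 7, 10, 0, 6, 8, 11, 3, 5, 2] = (0 4 10 5)(2 9 3 7 8 11)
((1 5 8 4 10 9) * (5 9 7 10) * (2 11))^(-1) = ((1 9)(2 11)(4 5 8)(7 10))^(-1) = (1 9)(2 11)(4 8 5)(7 10)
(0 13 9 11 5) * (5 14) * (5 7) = (0 13 9 11 14 7 5) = [13, 1, 2, 3, 4, 0, 6, 5, 8, 11, 10, 14, 12, 9, 7]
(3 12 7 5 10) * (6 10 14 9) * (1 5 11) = (1 5 14 9 6 10 3 12 7 11) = [0, 5, 2, 12, 4, 14, 10, 11, 8, 6, 3, 1, 7, 13, 9]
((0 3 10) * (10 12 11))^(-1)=((0 3 12 11 10))^(-1)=(0 10 11 12 3)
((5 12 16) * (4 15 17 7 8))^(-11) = ((4 15 17 7 8)(5 12 16))^(-11) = (4 8 7 17 15)(5 12 16)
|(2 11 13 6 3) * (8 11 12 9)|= 8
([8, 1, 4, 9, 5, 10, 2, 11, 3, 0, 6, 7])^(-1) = (0 9 3 8)(2 6 10 5 4)(7 11)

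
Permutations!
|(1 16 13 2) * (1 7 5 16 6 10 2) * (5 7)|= 7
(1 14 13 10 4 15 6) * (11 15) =[0, 14, 2, 3, 11, 5, 1, 7, 8, 9, 4, 15, 12, 10, 13, 6] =(1 14 13 10 4 11 15 6)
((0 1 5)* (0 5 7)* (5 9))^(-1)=(0 7 1)(5 9)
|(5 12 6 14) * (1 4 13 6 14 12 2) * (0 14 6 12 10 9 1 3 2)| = 42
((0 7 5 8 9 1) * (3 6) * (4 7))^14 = ((0 4 7 5 8 9 1)(3 6))^14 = (9)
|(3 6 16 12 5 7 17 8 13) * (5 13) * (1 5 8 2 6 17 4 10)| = |(1 5 7 4 10)(2 6 16 12 13 3 17)| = 35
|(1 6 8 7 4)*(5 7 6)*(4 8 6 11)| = |(1 5 7 8 11 4)| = 6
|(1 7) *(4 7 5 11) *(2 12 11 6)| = |(1 5 6 2 12 11 4 7)| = 8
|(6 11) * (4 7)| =2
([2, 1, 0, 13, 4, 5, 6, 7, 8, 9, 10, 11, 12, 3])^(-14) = [0, 1, 2, 3, 4, 5, 6, 7, 8, 9, 10, 11, 12, 13]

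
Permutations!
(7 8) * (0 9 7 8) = (0 9 7) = [9, 1, 2, 3, 4, 5, 6, 0, 8, 7]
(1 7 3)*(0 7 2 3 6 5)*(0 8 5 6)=(0 7)(1 2 3)(5 8)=[7, 2, 3, 1, 4, 8, 6, 0, 5]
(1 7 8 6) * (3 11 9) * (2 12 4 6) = (1 7 8 2 12 4 6)(3 11 9) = [0, 7, 12, 11, 6, 5, 1, 8, 2, 3, 10, 9, 4]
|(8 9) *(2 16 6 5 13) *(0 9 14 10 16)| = |(0 9 8 14 10 16 6 5 13 2)| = 10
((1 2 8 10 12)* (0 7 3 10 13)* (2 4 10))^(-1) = ((0 7 3 2 8 13)(1 4 10 12))^(-1) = (0 13 8 2 3 7)(1 12 10 4)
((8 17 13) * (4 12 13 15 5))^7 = ((4 12 13 8 17 15 5))^7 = (17)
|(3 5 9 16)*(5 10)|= |(3 10 5 9 16)|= 5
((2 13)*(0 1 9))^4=(13)(0 1 9)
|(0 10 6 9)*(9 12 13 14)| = |(0 10 6 12 13 14 9)| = 7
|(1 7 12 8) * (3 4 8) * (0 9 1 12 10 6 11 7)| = 12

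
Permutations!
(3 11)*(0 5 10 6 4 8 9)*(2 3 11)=(11)(0 5 10 6 4 8 9)(2 3)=[5, 1, 3, 2, 8, 10, 4, 7, 9, 0, 6, 11]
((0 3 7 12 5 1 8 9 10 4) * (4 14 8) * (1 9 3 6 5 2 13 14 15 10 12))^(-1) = ((0 6 5 9 12 2 13 14 8 3 7 1 4)(10 15))^(-1) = (0 4 1 7 3 8 14 13 2 12 9 5 6)(10 15)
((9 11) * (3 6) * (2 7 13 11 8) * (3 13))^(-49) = (2 8 9 11 13 6 3 7)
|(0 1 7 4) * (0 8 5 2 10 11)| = 9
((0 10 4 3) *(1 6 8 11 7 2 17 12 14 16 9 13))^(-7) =((0 10 4 3)(1 6 8 11 7 2 17 12 14 16 9 13))^(-7) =(0 10 4 3)(1 2 9 11 14 6 17 13 7 16 8 12)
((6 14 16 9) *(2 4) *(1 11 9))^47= (1 16 14 6 9 11)(2 4)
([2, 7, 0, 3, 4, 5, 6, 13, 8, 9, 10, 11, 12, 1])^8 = (1 13 7)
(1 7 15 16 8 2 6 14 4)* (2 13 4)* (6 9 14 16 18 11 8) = [0, 7, 9, 3, 1, 5, 16, 15, 13, 14, 10, 8, 12, 4, 2, 18, 6, 17, 11] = (1 7 15 18 11 8 13 4)(2 9 14)(6 16)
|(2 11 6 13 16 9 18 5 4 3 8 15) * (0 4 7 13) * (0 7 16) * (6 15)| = 84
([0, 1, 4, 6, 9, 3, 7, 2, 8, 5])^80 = [0, 1, 5, 2, 3, 7, 4, 9, 8, 6]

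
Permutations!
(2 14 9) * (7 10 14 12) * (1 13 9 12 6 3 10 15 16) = (1 13 9 2 6 3 10 14 12 7 15 16) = [0, 13, 6, 10, 4, 5, 3, 15, 8, 2, 14, 11, 7, 9, 12, 16, 1]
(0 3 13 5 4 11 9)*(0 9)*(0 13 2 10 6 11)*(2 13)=(0 3 13 5 4)(2 10 6 11)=[3, 1, 10, 13, 0, 4, 11, 7, 8, 9, 6, 2, 12, 5]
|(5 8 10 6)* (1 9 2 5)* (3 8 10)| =6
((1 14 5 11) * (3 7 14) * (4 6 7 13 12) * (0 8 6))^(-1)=((0 8 6 7 14 5 11 1 3 13 12 4))^(-1)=(0 4 12 13 3 1 11 5 14 7 6 8)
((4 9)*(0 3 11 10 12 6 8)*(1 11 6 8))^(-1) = (0 8 12 10 11 1 6 3)(4 9)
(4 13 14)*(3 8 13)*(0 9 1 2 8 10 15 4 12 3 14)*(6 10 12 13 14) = [9, 2, 8, 12, 6, 5, 10, 7, 14, 1, 15, 11, 3, 0, 13, 4] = (0 9 1 2 8 14 13)(3 12)(4 6 10 15)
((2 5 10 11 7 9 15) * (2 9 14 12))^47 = ((2 5 10 11 7 14 12)(9 15))^47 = (2 14 11 5 12 7 10)(9 15)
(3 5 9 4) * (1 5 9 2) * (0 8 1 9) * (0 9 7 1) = (0 8)(1 5 2 7)(3 9 4) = [8, 5, 7, 9, 3, 2, 6, 1, 0, 4]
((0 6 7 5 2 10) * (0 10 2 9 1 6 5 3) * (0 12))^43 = ((0 5 9 1 6 7 3 12))^43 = (0 1 3 5 6 12 9 7)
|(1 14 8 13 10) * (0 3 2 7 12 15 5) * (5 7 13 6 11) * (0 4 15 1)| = |(0 3 2 13 10)(1 14 8 6 11 5 4 15 7 12)| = 10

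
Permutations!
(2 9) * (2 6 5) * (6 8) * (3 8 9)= (9)(2 3 8 6 5)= [0, 1, 3, 8, 4, 2, 5, 7, 6, 9]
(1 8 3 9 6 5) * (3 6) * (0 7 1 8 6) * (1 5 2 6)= (0 7 5 8)(2 6)(3 9)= [7, 1, 6, 9, 4, 8, 2, 5, 0, 3]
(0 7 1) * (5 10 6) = [7, 0, 2, 3, 4, 10, 5, 1, 8, 9, 6] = (0 7 1)(5 10 6)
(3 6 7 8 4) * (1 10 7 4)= (1 10 7 8)(3 6 4)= [0, 10, 2, 6, 3, 5, 4, 8, 1, 9, 7]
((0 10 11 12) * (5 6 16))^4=(5 6 16)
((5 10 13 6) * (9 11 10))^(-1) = ((5 9 11 10 13 6))^(-1) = (5 6 13 10 11 9)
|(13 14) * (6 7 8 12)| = |(6 7 8 12)(13 14)| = 4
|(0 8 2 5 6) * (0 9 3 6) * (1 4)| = 12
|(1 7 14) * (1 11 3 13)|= 6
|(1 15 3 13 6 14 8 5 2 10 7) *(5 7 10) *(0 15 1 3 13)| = 8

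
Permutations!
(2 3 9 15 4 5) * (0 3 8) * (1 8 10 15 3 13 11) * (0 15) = (0 13 11 1 8 15 4 5 2 10)(3 9) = [13, 8, 10, 9, 5, 2, 6, 7, 15, 3, 0, 1, 12, 11, 14, 4]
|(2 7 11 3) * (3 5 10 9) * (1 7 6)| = 9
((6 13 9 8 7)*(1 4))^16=((1 4)(6 13 9 8 7))^16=(6 13 9 8 7)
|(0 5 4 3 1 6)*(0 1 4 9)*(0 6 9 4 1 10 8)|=|(0 5 4 3 1 9 6 10 8)|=9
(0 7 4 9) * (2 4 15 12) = (0 7 15 12 2 4 9) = [7, 1, 4, 3, 9, 5, 6, 15, 8, 0, 10, 11, 2, 13, 14, 12]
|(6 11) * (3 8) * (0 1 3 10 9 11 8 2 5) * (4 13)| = 10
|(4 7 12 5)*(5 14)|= |(4 7 12 14 5)|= 5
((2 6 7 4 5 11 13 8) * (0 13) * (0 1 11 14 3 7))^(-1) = (0 6 2 8 13)(1 11)(3 14 5 4 7)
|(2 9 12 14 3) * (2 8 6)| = 7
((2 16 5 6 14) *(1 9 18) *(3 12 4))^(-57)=((1 9 18)(2 16 5 6 14)(3 12 4))^(-57)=(18)(2 6 16 14 5)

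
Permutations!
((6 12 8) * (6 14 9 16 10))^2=((6 12 8 14 9 16 10))^2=(6 8 9 10 12 14 16)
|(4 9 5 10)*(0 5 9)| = |(0 5 10 4)| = 4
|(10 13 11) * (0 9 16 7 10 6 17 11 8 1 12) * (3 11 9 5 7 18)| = 56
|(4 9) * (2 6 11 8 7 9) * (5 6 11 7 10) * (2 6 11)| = |(4 6 7 9)(5 11 8 10)| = 4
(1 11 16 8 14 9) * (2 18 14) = [0, 11, 18, 3, 4, 5, 6, 7, 2, 1, 10, 16, 12, 13, 9, 15, 8, 17, 14] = (1 11 16 8 2 18 14 9)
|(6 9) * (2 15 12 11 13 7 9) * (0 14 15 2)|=|(0 14 15 12 11 13 7 9 6)|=9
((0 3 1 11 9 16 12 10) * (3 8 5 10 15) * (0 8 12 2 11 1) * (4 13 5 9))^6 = (0 15)(2 8 13)(3 12)(4 16 10)(5 11 9)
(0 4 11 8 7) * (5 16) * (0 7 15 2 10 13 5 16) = [4, 1, 10, 3, 11, 0, 6, 7, 15, 9, 13, 8, 12, 5, 14, 2, 16] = (16)(0 4 11 8 15 2 10 13 5)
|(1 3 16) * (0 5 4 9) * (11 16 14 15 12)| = |(0 5 4 9)(1 3 14 15 12 11 16)| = 28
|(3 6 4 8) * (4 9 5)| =6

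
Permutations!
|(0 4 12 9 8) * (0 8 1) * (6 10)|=10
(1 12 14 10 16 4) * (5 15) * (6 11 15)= (1 12 14 10 16 4)(5 6 11 15)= [0, 12, 2, 3, 1, 6, 11, 7, 8, 9, 16, 15, 14, 13, 10, 5, 4]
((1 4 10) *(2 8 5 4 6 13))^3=(1 2 4 6 8 10 13 5)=((1 6 13 2 8 5 4 10))^3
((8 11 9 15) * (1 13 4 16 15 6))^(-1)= ((1 13 4 16 15 8 11 9 6))^(-1)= (1 6 9 11 8 15 16 4 13)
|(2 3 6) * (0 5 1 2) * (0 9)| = 7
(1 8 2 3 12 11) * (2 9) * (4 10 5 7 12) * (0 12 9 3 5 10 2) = (0 12 11 1 8 3 4 2 5 7 9) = [12, 8, 5, 4, 2, 7, 6, 9, 3, 0, 10, 1, 11]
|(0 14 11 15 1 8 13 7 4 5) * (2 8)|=|(0 14 11 15 1 2 8 13 7 4 5)|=11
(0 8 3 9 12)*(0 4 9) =[8, 1, 2, 0, 9, 5, 6, 7, 3, 12, 10, 11, 4] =(0 8 3)(4 9 12)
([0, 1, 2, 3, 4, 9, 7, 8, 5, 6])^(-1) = (5 8 7 6 9)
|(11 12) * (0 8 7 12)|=5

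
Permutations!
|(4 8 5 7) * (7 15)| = |(4 8 5 15 7)| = 5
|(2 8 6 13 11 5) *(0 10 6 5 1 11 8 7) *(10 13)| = |(0 13 8 5 2 7)(1 11)(6 10)| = 6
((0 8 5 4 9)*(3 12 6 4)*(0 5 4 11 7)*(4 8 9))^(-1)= (0 7 11 6 12 3 5 9)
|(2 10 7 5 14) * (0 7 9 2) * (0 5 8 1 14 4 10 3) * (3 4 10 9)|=24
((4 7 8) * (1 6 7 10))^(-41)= (1 6 7 8 4 10)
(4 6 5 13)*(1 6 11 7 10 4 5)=(1 6)(4 11 7 10)(5 13)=[0, 6, 2, 3, 11, 13, 1, 10, 8, 9, 4, 7, 12, 5]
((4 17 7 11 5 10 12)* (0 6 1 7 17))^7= (17)(0 12 5 7 6 4 10 11 1)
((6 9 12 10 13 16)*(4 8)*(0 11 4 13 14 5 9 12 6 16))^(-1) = ((16)(0 11 4 8 13)(5 9 6 12 10 14))^(-1) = (16)(0 13 8 4 11)(5 14 10 12 6 9)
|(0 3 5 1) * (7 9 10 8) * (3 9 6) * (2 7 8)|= 9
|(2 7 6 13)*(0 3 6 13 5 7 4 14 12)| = 10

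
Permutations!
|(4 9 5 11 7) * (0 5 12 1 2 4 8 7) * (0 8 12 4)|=8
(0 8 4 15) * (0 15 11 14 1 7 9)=(15)(0 8 4 11 14 1 7 9)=[8, 7, 2, 3, 11, 5, 6, 9, 4, 0, 10, 14, 12, 13, 1, 15]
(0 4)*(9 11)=(0 4)(9 11)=[4, 1, 2, 3, 0, 5, 6, 7, 8, 11, 10, 9]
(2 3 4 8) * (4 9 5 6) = (2 3 9 5 6 4 8) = [0, 1, 3, 9, 8, 6, 4, 7, 2, 5]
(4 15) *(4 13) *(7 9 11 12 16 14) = (4 15 13)(7 9 11 12 16 14) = [0, 1, 2, 3, 15, 5, 6, 9, 8, 11, 10, 12, 16, 4, 7, 13, 14]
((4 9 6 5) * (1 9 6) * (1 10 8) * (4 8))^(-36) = (1 8 5 6 4 10 9)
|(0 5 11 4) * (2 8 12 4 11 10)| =7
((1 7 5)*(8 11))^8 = (11)(1 5 7)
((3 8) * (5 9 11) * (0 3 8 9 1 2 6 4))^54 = ((0 3 9 11 5 1 2 6 4))^54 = (11)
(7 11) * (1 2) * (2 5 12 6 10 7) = (1 5 12 6 10 7 11 2) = [0, 5, 1, 3, 4, 12, 10, 11, 8, 9, 7, 2, 6]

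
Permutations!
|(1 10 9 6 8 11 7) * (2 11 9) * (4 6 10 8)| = |(1 8 9 10 2 11 7)(4 6)| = 14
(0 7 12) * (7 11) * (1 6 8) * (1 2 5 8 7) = [11, 6, 5, 3, 4, 8, 7, 12, 2, 9, 10, 1, 0] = (0 11 1 6 7 12)(2 5 8)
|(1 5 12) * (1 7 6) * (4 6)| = |(1 5 12 7 4 6)| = 6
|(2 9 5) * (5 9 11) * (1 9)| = 6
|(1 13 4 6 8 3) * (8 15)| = |(1 13 4 6 15 8 3)| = 7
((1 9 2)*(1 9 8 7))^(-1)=(1 7 8)(2 9)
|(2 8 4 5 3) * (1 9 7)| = 15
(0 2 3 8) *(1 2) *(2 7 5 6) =(0 1 7 5 6 2 3 8) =[1, 7, 3, 8, 4, 6, 2, 5, 0]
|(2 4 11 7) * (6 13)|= 4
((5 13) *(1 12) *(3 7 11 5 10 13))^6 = (13)(3 11)(5 7)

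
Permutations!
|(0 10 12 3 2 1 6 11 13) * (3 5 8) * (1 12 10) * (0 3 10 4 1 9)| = 22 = |(0 9)(1 6 11 13 3 2 12 5 8 10 4)|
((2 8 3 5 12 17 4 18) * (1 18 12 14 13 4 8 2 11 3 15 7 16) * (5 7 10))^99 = ((1 18 11 3 7 16)(4 12 17 8 15 10 5 14 13))^99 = (1 3)(7 18)(11 16)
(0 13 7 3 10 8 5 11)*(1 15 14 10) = [13, 15, 2, 1, 4, 11, 6, 3, 5, 9, 8, 0, 12, 7, 10, 14] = (0 13 7 3 1 15 14 10 8 5 11)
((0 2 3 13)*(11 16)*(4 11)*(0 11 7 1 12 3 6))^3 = ((0 2 6)(1 12 3 13 11 16 4 7))^3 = (1 13 4 12 11 7 3 16)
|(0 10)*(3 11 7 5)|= 4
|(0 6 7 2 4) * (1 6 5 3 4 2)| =12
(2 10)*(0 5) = (0 5)(2 10) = [5, 1, 10, 3, 4, 0, 6, 7, 8, 9, 2]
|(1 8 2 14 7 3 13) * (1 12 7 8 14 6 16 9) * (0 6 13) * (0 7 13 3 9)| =42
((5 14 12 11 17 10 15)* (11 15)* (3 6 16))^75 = ((3 6 16)(5 14 12 15)(10 11 17))^75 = (17)(5 15 12 14)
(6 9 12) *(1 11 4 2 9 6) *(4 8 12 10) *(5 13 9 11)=[0, 5, 11, 3, 2, 13, 6, 7, 12, 10, 4, 8, 1, 9]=(1 5 13 9 10 4 2 11 8 12)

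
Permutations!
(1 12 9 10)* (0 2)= (0 2)(1 12 9 10)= [2, 12, 0, 3, 4, 5, 6, 7, 8, 10, 1, 11, 9]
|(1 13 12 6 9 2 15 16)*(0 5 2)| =|(0 5 2 15 16 1 13 12 6 9)| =10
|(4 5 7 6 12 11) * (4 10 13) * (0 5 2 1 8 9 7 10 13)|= |(0 5 10)(1 8 9 7 6 12 11 13 4 2)|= 30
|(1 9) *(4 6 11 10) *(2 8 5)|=|(1 9)(2 8 5)(4 6 11 10)|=12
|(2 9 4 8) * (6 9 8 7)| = |(2 8)(4 7 6 9)| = 4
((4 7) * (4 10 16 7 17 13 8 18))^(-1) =(4 18 8 13 17)(7 16 10)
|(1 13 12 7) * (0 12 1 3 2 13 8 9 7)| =|(0 12)(1 8 9 7 3 2 13)| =14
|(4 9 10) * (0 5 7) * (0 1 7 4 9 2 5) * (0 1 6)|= 12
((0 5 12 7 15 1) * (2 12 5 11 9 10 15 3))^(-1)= ((0 11 9 10 15 1)(2 12 7 3))^(-1)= (0 1 15 10 9 11)(2 3 7 12)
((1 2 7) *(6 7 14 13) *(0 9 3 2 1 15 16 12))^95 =((0 9 3 2 14 13 6 7 15 16 12))^95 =(0 7 2 12 6 3 16 13 9 15 14)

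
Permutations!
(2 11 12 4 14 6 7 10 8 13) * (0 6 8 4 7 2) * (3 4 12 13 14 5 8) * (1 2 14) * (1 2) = [6, 1, 11, 4, 5, 8, 14, 10, 2, 9, 12, 13, 7, 0, 3] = (0 6 14 3 4 5 8 2 11 13)(7 10 12)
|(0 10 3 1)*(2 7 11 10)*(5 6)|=|(0 2 7 11 10 3 1)(5 6)|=14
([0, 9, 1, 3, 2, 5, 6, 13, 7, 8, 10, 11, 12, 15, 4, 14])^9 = [0, 1, 2, 3, 4, 5, 6, 7, 8, 9, 10, 11, 12, 13, 14, 15]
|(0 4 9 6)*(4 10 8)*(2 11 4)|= 8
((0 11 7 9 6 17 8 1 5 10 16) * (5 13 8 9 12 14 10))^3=(17)(0 12 16 7 10 11 14)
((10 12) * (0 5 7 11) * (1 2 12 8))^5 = (12)(0 5 7 11)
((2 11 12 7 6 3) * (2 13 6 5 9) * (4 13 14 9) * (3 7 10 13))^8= (2 4 13)(3 6 11)(5 10 9)(7 12 14)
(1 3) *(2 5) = [0, 3, 5, 1, 4, 2] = (1 3)(2 5)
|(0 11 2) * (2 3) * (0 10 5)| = 6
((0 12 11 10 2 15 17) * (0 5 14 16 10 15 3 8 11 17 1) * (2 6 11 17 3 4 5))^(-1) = (0 1 15 11 6 10 16 14 5 4 2 17 8 3 12)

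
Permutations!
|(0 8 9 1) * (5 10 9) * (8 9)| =|(0 9 1)(5 10 8)| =3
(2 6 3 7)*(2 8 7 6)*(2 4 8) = (2 4 8 7)(3 6) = [0, 1, 4, 6, 8, 5, 3, 2, 7]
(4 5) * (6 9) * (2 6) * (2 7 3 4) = (2 6 9 7 3 4 5) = [0, 1, 6, 4, 5, 2, 9, 3, 8, 7]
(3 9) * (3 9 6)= (9)(3 6)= [0, 1, 2, 6, 4, 5, 3, 7, 8, 9]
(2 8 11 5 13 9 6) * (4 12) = (2 8 11 5 13 9 6)(4 12) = [0, 1, 8, 3, 12, 13, 2, 7, 11, 6, 10, 5, 4, 9]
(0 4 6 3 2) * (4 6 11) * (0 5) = [6, 1, 5, 2, 11, 0, 3, 7, 8, 9, 10, 4] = (0 6 3 2 5)(4 11)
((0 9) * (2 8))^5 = (0 9)(2 8)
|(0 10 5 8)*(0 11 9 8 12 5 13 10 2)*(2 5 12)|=6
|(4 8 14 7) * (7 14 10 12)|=|(14)(4 8 10 12 7)|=5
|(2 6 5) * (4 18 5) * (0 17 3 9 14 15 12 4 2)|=|(0 17 3 9 14 15 12 4 18 5)(2 6)|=10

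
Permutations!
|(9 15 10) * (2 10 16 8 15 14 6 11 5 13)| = 24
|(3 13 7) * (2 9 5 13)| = 6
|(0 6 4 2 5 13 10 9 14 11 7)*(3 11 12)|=13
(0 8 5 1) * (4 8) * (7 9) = [4, 0, 2, 3, 8, 1, 6, 9, 5, 7] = (0 4 8 5 1)(7 9)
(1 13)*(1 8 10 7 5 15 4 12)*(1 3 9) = (1 13 8 10 7 5 15 4 12 3 9) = [0, 13, 2, 9, 12, 15, 6, 5, 10, 1, 7, 11, 3, 8, 14, 4]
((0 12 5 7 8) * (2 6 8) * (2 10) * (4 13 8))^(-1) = ((0 12 5 7 10 2 6 4 13 8))^(-1) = (0 8 13 4 6 2 10 7 5 12)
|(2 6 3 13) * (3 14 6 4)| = 4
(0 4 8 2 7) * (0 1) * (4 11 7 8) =[11, 0, 8, 3, 4, 5, 6, 1, 2, 9, 10, 7] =(0 11 7 1)(2 8)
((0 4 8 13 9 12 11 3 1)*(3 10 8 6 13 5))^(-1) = (0 1 3 5 8 10 11 12 9 13 6 4)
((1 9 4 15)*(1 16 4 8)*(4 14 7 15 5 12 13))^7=((1 9 8)(4 5 12 13)(7 15 16 14))^7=(1 9 8)(4 13 12 5)(7 14 16 15)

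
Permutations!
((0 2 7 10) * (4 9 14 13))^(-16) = ((0 2 7 10)(4 9 14 13))^(-16) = (14)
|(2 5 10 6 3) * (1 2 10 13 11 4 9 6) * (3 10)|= |(1 2 5 13 11 4 9 6 10)|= 9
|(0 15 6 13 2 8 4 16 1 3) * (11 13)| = 11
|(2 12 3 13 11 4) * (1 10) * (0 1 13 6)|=|(0 1 10 13 11 4 2 12 3 6)|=10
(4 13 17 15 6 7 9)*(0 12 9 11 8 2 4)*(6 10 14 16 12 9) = (0 9)(2 4 13 17 15 10 14 16 12 6 7 11 8) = [9, 1, 4, 3, 13, 5, 7, 11, 2, 0, 14, 8, 6, 17, 16, 10, 12, 15]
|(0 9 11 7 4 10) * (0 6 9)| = 6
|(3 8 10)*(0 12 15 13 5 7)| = 6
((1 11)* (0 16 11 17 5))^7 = ((0 16 11 1 17 5))^7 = (0 16 11 1 17 5)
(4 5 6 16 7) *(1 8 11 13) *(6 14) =(1 8 11 13)(4 5 14 6 16 7) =[0, 8, 2, 3, 5, 14, 16, 4, 11, 9, 10, 13, 12, 1, 6, 15, 7]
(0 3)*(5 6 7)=(0 3)(5 6 7)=[3, 1, 2, 0, 4, 6, 7, 5]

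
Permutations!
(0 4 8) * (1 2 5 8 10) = (0 4 10 1 2 5 8) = [4, 2, 5, 3, 10, 8, 6, 7, 0, 9, 1]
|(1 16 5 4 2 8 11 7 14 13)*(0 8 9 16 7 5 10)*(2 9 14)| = 40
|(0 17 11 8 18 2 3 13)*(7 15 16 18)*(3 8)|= 30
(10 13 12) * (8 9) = [0, 1, 2, 3, 4, 5, 6, 7, 9, 8, 13, 11, 10, 12] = (8 9)(10 13 12)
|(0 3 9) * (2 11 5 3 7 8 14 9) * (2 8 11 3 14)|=|(0 7 11 5 14 9)(2 3 8)|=6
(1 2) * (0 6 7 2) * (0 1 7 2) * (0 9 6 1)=(0 1)(2 7 9 6)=[1, 0, 7, 3, 4, 5, 2, 9, 8, 6]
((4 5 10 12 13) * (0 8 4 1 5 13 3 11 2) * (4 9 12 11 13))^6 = ((0 8 9 12 3 13 1 5 10 11 2))^6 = (0 1 8 5 9 10 12 11 3 2 13)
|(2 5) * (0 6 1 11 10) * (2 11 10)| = 12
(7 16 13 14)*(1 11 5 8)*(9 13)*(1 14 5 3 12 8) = (1 11 3 12 8 14 7 16 9 13 5) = [0, 11, 2, 12, 4, 1, 6, 16, 14, 13, 10, 3, 8, 5, 7, 15, 9]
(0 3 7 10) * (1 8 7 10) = [3, 8, 2, 10, 4, 5, 6, 1, 7, 9, 0] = (0 3 10)(1 8 7)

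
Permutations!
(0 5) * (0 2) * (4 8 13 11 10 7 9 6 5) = (0 4 8 13 11 10 7 9 6 5 2) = [4, 1, 0, 3, 8, 2, 5, 9, 13, 6, 7, 10, 12, 11]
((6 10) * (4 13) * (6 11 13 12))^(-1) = ((4 12 6 10 11 13))^(-1) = (4 13 11 10 6 12)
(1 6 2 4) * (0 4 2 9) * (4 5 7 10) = (0 5 7 10 4 1 6 9) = [5, 6, 2, 3, 1, 7, 9, 10, 8, 0, 4]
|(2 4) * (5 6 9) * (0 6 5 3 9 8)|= |(0 6 8)(2 4)(3 9)|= 6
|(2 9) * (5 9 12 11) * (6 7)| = 10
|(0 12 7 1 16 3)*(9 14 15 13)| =12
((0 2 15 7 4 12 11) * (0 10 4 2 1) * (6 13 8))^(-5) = (0 1)(2 15 7)(4 10 11 12)(6 13 8)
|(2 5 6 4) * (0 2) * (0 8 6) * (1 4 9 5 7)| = |(0 2 7 1 4 8 6 9 5)| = 9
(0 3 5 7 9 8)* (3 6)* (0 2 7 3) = [6, 1, 7, 5, 4, 3, 0, 9, 2, 8] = (0 6)(2 7 9 8)(3 5)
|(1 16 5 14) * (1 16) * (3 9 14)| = 5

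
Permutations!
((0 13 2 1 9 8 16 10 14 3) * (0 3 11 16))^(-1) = (0 8 9 1 2 13)(10 16 11 14)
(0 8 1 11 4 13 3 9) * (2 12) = (0 8 1 11 4 13 3 9)(2 12) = [8, 11, 12, 9, 13, 5, 6, 7, 1, 0, 10, 4, 2, 3]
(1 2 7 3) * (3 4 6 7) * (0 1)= (0 1 2 3)(4 6 7)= [1, 2, 3, 0, 6, 5, 7, 4]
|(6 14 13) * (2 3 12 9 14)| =|(2 3 12 9 14 13 6)| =7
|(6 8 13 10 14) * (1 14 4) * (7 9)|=|(1 14 6 8 13 10 4)(7 9)|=14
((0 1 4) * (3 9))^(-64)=((0 1 4)(3 9))^(-64)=(9)(0 4 1)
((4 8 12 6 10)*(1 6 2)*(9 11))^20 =((1 6 10 4 8 12 2)(9 11))^20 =(1 2 12 8 4 10 6)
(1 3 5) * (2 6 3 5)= (1 5)(2 6 3)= [0, 5, 6, 2, 4, 1, 3]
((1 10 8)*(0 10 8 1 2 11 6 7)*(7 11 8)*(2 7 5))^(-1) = ((0 10 1 5 2 8 7)(6 11))^(-1) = (0 7 8 2 5 1 10)(6 11)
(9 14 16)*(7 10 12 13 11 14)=[0, 1, 2, 3, 4, 5, 6, 10, 8, 7, 12, 14, 13, 11, 16, 15, 9]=(7 10 12 13 11 14 16 9)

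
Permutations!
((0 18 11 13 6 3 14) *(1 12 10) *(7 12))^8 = (0 18 11 13 6 3 14)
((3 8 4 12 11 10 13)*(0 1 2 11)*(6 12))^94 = ((0 1 2 11 10 13 3 8 4 6 12))^94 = (0 3 1 8 2 4 11 6 10 12 13)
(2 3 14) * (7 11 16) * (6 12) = [0, 1, 3, 14, 4, 5, 12, 11, 8, 9, 10, 16, 6, 13, 2, 15, 7] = (2 3 14)(6 12)(7 11 16)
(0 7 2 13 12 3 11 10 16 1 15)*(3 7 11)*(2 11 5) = (0 5 2 13 12 7 11 10 16 1 15) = [5, 15, 13, 3, 4, 2, 6, 11, 8, 9, 16, 10, 7, 12, 14, 0, 1]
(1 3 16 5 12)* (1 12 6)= [0, 3, 2, 16, 4, 6, 1, 7, 8, 9, 10, 11, 12, 13, 14, 15, 5]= (1 3 16 5 6)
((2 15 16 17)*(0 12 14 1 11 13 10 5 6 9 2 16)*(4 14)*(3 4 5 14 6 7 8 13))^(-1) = ((0 12 5 7 8 13 10 14 1 11 3 4 6 9 2 15)(16 17))^(-1) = (0 15 2 9 6 4 3 11 1 14 10 13 8 7 5 12)(16 17)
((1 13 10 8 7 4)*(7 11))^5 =(1 7 8 13 4 11 10)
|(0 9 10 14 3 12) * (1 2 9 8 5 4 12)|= 30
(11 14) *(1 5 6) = (1 5 6)(11 14) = [0, 5, 2, 3, 4, 6, 1, 7, 8, 9, 10, 14, 12, 13, 11]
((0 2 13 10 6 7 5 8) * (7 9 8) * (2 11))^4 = ((0 11 2 13 10 6 9 8)(5 7))^4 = (0 10)(2 9)(6 11)(8 13)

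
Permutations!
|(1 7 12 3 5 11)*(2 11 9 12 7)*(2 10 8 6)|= 12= |(1 10 8 6 2 11)(3 5 9 12)|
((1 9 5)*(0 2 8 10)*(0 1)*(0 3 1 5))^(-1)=((0 2 8 10 5 3 1 9))^(-1)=(0 9 1 3 5 10 8 2)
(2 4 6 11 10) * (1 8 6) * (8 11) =(1 11 10 2 4)(6 8) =[0, 11, 4, 3, 1, 5, 8, 7, 6, 9, 2, 10]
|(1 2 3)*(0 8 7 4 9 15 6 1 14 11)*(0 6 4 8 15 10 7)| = |(0 15 4 9 10 7 8)(1 2 3 14 11 6)| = 42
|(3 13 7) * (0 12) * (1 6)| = |(0 12)(1 6)(3 13 7)| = 6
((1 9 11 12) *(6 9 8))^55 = (1 8 6 9 11 12)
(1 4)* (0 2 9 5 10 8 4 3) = (0 2 9 5 10 8 4 1 3) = [2, 3, 9, 0, 1, 10, 6, 7, 4, 5, 8]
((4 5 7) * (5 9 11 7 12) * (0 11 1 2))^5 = ((0 11 7 4 9 1 2)(5 12))^5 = (0 1 4 11 2 9 7)(5 12)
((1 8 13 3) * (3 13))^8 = (13)(1 3 8)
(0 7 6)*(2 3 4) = (0 7 6)(2 3 4) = [7, 1, 3, 4, 2, 5, 0, 6]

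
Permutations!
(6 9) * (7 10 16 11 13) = (6 9)(7 10 16 11 13) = [0, 1, 2, 3, 4, 5, 9, 10, 8, 6, 16, 13, 12, 7, 14, 15, 11]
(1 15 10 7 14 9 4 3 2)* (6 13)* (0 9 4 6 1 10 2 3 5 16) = [9, 15, 10, 3, 5, 16, 13, 14, 8, 6, 7, 11, 12, 1, 4, 2, 0] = (0 9 6 13 1 15 2 10 7 14 4 5 16)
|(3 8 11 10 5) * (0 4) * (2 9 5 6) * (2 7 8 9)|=30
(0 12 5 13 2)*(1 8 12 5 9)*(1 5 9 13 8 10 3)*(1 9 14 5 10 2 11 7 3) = (0 14 5 8 12 13 11 7 3 9 10 1 2) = [14, 2, 0, 9, 4, 8, 6, 3, 12, 10, 1, 7, 13, 11, 5]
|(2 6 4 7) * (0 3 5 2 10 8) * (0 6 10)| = 9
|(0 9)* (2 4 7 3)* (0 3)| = |(0 9 3 2 4 7)| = 6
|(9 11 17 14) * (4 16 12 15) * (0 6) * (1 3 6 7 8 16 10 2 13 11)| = 17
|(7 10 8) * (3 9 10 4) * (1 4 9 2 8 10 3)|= |(10)(1 4)(2 8 7 9 3)|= 10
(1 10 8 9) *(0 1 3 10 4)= [1, 4, 2, 10, 0, 5, 6, 7, 9, 3, 8]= (0 1 4)(3 10 8 9)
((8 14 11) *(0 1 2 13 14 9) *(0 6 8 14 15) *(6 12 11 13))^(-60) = (0 12 1 11 2 14 6 13 8 15 9)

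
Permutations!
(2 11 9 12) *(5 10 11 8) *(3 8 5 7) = (2 5 10 11 9 12)(3 8 7) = [0, 1, 5, 8, 4, 10, 6, 3, 7, 12, 11, 9, 2]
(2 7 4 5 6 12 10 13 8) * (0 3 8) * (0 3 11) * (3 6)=(0 11)(2 7 4 5 3 8)(6 12 10 13)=[11, 1, 7, 8, 5, 3, 12, 4, 2, 9, 13, 0, 10, 6]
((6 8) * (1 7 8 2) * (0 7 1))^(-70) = (8)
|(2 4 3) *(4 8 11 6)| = 6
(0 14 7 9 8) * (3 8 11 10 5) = (0 14 7 9 11 10 5 3 8) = [14, 1, 2, 8, 4, 3, 6, 9, 0, 11, 5, 10, 12, 13, 7]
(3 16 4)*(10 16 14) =(3 14 10 16 4) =[0, 1, 2, 14, 3, 5, 6, 7, 8, 9, 16, 11, 12, 13, 10, 15, 4]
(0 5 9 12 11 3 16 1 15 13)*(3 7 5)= (0 3 16 1 15 13)(5 9 12 11 7)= [3, 15, 2, 16, 4, 9, 6, 5, 8, 12, 10, 7, 11, 0, 14, 13, 1]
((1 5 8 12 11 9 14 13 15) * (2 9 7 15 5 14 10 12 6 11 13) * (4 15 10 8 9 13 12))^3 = (1 13 8 7 15 2 9 11 4 14 5 6 10)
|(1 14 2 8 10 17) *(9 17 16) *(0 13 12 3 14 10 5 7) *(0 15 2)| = |(0 13 12 3 14)(1 10 16 9 17)(2 8 5 7 15)| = 5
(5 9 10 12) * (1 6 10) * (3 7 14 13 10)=(1 6 3 7 14 13 10 12 5 9)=[0, 6, 2, 7, 4, 9, 3, 14, 8, 1, 12, 11, 5, 10, 13]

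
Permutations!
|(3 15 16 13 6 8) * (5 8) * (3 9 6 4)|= 20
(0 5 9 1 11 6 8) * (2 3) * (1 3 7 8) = [5, 11, 7, 2, 4, 9, 1, 8, 0, 3, 10, 6] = (0 5 9 3 2 7 8)(1 11 6)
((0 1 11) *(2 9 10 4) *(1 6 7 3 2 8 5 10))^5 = ((0 6 7 3 2 9 1 11)(4 8 5 10))^5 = (0 9 7 11 2 6 1 3)(4 8 5 10)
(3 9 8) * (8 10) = (3 9 10 8) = [0, 1, 2, 9, 4, 5, 6, 7, 3, 10, 8]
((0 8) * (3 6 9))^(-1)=((0 8)(3 6 9))^(-1)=(0 8)(3 9 6)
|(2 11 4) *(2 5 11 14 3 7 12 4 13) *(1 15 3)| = 11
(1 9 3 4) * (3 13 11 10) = (1 9 13 11 10 3 4) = [0, 9, 2, 4, 1, 5, 6, 7, 8, 13, 3, 10, 12, 11]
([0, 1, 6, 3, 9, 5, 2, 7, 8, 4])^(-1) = [0, 1, 6, 3, 9, 5, 2, 7, 8, 4]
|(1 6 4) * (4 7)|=4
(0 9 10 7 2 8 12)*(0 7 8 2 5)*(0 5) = (0 9 10 8 12 7) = [9, 1, 2, 3, 4, 5, 6, 0, 12, 10, 8, 11, 7]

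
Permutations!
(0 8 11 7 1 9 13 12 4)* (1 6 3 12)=(0 8 11 7 6 3 12 4)(1 9 13)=[8, 9, 2, 12, 0, 5, 3, 6, 11, 13, 10, 7, 4, 1]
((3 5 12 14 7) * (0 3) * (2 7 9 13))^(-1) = ((0 3 5 12 14 9 13 2 7))^(-1) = (0 7 2 13 9 14 12 5 3)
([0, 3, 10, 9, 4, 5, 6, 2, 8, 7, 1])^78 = [0, 1, 2, 3, 4, 5, 6, 7, 8, 9, 10]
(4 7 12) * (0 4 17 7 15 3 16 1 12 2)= [4, 12, 0, 16, 15, 5, 6, 2, 8, 9, 10, 11, 17, 13, 14, 3, 1, 7]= (0 4 15 3 16 1 12 17 7 2)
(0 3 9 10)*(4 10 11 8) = (0 3 9 11 8 4 10) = [3, 1, 2, 9, 10, 5, 6, 7, 4, 11, 0, 8]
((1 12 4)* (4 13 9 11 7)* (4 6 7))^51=((1 12 13 9 11 4)(6 7))^51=(1 9)(4 13)(6 7)(11 12)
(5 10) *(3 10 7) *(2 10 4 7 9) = (2 10 5 9)(3 4 7) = [0, 1, 10, 4, 7, 9, 6, 3, 8, 2, 5]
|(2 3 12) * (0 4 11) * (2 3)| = 6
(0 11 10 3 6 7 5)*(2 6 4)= (0 11 10 3 4 2 6 7 5)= [11, 1, 6, 4, 2, 0, 7, 5, 8, 9, 3, 10]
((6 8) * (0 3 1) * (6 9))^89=((0 3 1)(6 8 9))^89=(0 1 3)(6 9 8)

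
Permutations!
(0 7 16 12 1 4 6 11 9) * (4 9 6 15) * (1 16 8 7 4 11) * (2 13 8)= (0 4 15 11 6 1 9)(2 13 8 7)(12 16)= [4, 9, 13, 3, 15, 5, 1, 2, 7, 0, 10, 6, 16, 8, 14, 11, 12]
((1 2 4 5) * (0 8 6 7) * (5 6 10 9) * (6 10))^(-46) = (0 6)(1 4 9)(2 10 5)(7 8)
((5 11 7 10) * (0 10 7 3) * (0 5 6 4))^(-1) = (0 4 6 10)(3 11 5)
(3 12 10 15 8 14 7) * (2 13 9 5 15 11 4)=[0, 1, 13, 12, 2, 15, 6, 3, 14, 5, 11, 4, 10, 9, 7, 8]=(2 13 9 5 15 8 14 7 3 12 10 11 4)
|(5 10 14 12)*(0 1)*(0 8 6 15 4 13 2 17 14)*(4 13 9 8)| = 14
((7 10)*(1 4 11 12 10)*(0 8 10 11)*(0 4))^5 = ((0 8 10 7 1)(11 12))^5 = (11 12)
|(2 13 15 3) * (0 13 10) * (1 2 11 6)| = |(0 13 15 3 11 6 1 2 10)| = 9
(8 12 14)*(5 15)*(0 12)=(0 12 14 8)(5 15)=[12, 1, 2, 3, 4, 15, 6, 7, 0, 9, 10, 11, 14, 13, 8, 5]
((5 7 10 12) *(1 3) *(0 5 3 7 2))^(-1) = (0 2 5)(1 3 12 10 7)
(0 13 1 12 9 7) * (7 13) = (0 7)(1 12 9 13) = [7, 12, 2, 3, 4, 5, 6, 0, 8, 13, 10, 11, 9, 1]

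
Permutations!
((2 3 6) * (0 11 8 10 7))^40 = ((0 11 8 10 7)(2 3 6))^40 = (11)(2 3 6)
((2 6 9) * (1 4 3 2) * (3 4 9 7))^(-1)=(1 9)(2 3 7 6)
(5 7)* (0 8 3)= (0 8 3)(5 7)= [8, 1, 2, 0, 4, 7, 6, 5, 3]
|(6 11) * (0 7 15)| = 6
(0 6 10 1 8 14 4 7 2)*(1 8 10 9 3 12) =(0 6 9 3 12 1 10 8 14 4 7 2) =[6, 10, 0, 12, 7, 5, 9, 2, 14, 3, 8, 11, 1, 13, 4]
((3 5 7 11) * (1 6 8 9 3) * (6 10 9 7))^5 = (1 6 10 8 9 7 3 11 5)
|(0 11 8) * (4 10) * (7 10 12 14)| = 15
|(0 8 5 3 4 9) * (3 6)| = 7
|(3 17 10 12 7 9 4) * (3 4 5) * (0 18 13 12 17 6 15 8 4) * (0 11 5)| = |(0 18 13 12 7 9)(3 6 15 8 4 11 5)(10 17)| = 42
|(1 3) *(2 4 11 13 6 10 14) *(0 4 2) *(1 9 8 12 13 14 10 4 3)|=10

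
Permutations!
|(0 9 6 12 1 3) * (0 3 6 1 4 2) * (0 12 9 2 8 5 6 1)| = 8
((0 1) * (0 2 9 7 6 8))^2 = ((0 1 2 9 7 6 8))^2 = (0 2 7 8 1 9 6)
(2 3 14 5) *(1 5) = (1 5 2 3 14) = [0, 5, 3, 14, 4, 2, 6, 7, 8, 9, 10, 11, 12, 13, 1]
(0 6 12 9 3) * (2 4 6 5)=(0 5 2 4 6 12 9 3)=[5, 1, 4, 0, 6, 2, 12, 7, 8, 3, 10, 11, 9]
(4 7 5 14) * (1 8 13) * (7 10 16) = [0, 8, 2, 3, 10, 14, 6, 5, 13, 9, 16, 11, 12, 1, 4, 15, 7] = (1 8 13)(4 10 16 7 5 14)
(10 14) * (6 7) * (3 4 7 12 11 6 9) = [0, 1, 2, 4, 7, 5, 12, 9, 8, 3, 14, 6, 11, 13, 10] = (3 4 7 9)(6 12 11)(10 14)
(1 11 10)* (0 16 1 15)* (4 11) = (0 16 1 4 11 10 15) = [16, 4, 2, 3, 11, 5, 6, 7, 8, 9, 15, 10, 12, 13, 14, 0, 1]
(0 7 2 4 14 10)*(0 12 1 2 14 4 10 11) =[7, 2, 10, 3, 4, 5, 6, 14, 8, 9, 12, 0, 1, 13, 11] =(0 7 14 11)(1 2 10 12)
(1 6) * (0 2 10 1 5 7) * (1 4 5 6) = (0 2 10 4 5 7) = [2, 1, 10, 3, 5, 7, 6, 0, 8, 9, 4]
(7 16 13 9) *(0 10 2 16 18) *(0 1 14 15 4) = (0 10 2 16 13 9 7 18 1 14 15 4) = [10, 14, 16, 3, 0, 5, 6, 18, 8, 7, 2, 11, 12, 9, 15, 4, 13, 17, 1]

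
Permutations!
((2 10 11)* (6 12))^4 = ((2 10 11)(6 12))^4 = (12)(2 10 11)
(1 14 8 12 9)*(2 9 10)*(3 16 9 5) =[0, 14, 5, 16, 4, 3, 6, 7, 12, 1, 2, 11, 10, 13, 8, 15, 9] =(1 14 8 12 10 2 5 3 16 9)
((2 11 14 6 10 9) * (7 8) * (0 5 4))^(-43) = (0 4 5)(2 9 10 6 14 11)(7 8)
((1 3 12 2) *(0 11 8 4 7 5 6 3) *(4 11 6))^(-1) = (0 1 2 12 3 6)(4 5 7)(8 11)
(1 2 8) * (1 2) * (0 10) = [10, 1, 8, 3, 4, 5, 6, 7, 2, 9, 0] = (0 10)(2 8)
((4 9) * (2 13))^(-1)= ((2 13)(4 9))^(-1)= (2 13)(4 9)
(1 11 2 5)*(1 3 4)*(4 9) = [0, 11, 5, 9, 1, 3, 6, 7, 8, 4, 10, 2] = (1 11 2 5 3 9 4)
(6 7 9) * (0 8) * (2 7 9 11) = [8, 1, 7, 3, 4, 5, 9, 11, 0, 6, 10, 2] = (0 8)(2 7 11)(6 9)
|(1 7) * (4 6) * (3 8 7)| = |(1 3 8 7)(4 6)| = 4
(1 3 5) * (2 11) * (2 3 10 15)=(1 10 15 2 11 3 5)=[0, 10, 11, 5, 4, 1, 6, 7, 8, 9, 15, 3, 12, 13, 14, 2]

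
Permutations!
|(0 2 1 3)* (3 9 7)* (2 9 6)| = 12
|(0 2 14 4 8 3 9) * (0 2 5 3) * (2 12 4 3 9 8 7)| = |(0 5 9 12 4 7 2 14 3 8)| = 10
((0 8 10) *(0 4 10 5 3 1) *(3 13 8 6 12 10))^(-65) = ((0 6 12 10 4 3 1)(5 13 8))^(-65) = (0 3 10 6 1 4 12)(5 13 8)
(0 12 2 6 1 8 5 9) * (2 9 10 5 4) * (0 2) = (0 12 9 2 6 1 8 4)(5 10) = [12, 8, 6, 3, 0, 10, 1, 7, 4, 2, 5, 11, 9]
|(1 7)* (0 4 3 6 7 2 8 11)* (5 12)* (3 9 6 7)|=|(0 4 9 6 3 7 1 2 8 11)(5 12)|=10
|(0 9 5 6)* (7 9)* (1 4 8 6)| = |(0 7 9 5 1 4 8 6)| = 8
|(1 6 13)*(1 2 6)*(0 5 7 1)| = |(0 5 7 1)(2 6 13)| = 12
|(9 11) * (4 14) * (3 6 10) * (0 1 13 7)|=12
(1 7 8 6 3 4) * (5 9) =(1 7 8 6 3 4)(5 9) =[0, 7, 2, 4, 1, 9, 3, 8, 6, 5]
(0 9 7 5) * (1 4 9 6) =[6, 4, 2, 3, 9, 0, 1, 5, 8, 7] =(0 6 1 4 9 7 5)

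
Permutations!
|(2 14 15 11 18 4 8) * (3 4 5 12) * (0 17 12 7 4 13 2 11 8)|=|(0 17 12 3 13 2 14 15 8 11 18 5 7 4)|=14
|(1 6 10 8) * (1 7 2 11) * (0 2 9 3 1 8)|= |(0 2 11 8 7 9 3 1 6 10)|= 10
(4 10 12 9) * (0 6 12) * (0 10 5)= [6, 1, 2, 3, 5, 0, 12, 7, 8, 4, 10, 11, 9]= (0 6 12 9 4 5)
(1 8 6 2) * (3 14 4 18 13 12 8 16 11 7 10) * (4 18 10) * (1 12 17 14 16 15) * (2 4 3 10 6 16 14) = [0, 15, 12, 14, 6, 5, 4, 3, 16, 9, 10, 7, 8, 17, 18, 1, 11, 2, 13] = (1 15)(2 12 8 16 11 7 3 14 18 13 17)(4 6)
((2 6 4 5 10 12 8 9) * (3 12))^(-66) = ((2 6 4 5 10 3 12 8 9))^(-66) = (2 12 5)(3 4 9)(6 8 10)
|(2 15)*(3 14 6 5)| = |(2 15)(3 14 6 5)| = 4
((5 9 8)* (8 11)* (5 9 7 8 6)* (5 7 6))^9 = ((5 6 7 8 9 11))^9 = (5 8)(6 9)(7 11)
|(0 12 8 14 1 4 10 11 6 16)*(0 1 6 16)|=|(0 12 8 14 6)(1 4 10 11 16)|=5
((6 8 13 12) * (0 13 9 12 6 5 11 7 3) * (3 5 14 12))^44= ((0 13 6 8 9 3)(5 11 7)(12 14))^44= (14)(0 6 9)(3 13 8)(5 7 11)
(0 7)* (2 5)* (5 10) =(0 7)(2 10 5) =[7, 1, 10, 3, 4, 2, 6, 0, 8, 9, 5]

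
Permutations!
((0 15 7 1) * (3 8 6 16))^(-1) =((0 15 7 1)(3 8 6 16))^(-1) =(0 1 7 15)(3 16 6 8)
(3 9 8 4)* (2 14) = (2 14)(3 9 8 4) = [0, 1, 14, 9, 3, 5, 6, 7, 4, 8, 10, 11, 12, 13, 2]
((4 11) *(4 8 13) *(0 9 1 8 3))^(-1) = ((0 9 1 8 13 4 11 3))^(-1) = (0 3 11 4 13 8 1 9)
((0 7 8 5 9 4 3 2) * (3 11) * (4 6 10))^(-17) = ((0 7 8 5 9 6 10 4 11 3 2))^(-17) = (0 6 2 9 3 5 11 8 4 7 10)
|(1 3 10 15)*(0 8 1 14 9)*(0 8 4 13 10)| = 10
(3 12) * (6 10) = (3 12)(6 10) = [0, 1, 2, 12, 4, 5, 10, 7, 8, 9, 6, 11, 3]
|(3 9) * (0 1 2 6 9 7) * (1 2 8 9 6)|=|(0 2 1 8 9 3 7)|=7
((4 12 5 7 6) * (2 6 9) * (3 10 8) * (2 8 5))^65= ((2 6 4 12)(3 10 5 7 9 8))^65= (2 6 4 12)(3 8 9 7 5 10)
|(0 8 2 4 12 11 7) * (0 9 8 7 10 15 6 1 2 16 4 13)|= |(0 7 9 8 16 4 12 11 10 15 6 1 2 13)|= 14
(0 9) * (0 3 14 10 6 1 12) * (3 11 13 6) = [9, 12, 2, 14, 4, 5, 1, 7, 8, 11, 3, 13, 0, 6, 10] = (0 9 11 13 6 1 12)(3 14 10)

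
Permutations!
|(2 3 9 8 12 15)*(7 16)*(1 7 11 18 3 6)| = |(1 7 16 11 18 3 9 8 12 15 2 6)| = 12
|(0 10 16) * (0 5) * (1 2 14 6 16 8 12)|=10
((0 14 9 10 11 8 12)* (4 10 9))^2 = (0 4 11 12 14 10 8)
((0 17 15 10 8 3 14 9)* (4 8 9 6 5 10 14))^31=((0 17 15 14 6 5 10 9)(3 4 8))^31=(0 9 10 5 6 14 15 17)(3 4 8)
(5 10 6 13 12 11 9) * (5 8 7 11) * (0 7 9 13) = [7, 1, 2, 3, 4, 10, 0, 11, 9, 8, 6, 13, 5, 12] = (0 7 11 13 12 5 10 6)(8 9)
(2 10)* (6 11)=(2 10)(6 11)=[0, 1, 10, 3, 4, 5, 11, 7, 8, 9, 2, 6]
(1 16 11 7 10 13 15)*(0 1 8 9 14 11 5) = (0 1 16 5)(7 10 13 15 8 9 14 11) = [1, 16, 2, 3, 4, 0, 6, 10, 9, 14, 13, 7, 12, 15, 11, 8, 5]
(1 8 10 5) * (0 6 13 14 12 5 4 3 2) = (0 6 13 14 12 5 1 8 10 4 3 2) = [6, 8, 0, 2, 3, 1, 13, 7, 10, 9, 4, 11, 5, 14, 12]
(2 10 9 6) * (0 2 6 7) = (0 2 10 9 7) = [2, 1, 10, 3, 4, 5, 6, 0, 8, 7, 9]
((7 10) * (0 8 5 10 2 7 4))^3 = (0 10 8 4 5)(2 7)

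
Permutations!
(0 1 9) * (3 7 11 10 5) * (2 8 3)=(0 1 9)(2 8 3 7 11 10 5)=[1, 9, 8, 7, 4, 2, 6, 11, 3, 0, 5, 10]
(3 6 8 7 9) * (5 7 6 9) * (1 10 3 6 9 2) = (1 10 3 2)(5 7)(6 8 9) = [0, 10, 1, 2, 4, 7, 8, 5, 9, 6, 3]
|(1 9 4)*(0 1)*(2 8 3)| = 12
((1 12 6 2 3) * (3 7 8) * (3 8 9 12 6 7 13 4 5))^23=(1 2 4 3 6 13 5)(7 12 9)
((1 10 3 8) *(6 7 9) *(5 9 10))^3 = (1 6 3 5 7 8 9 10)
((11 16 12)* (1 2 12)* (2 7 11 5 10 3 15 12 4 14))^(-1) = ((1 7 11 16)(2 4 14)(3 15 12 5 10))^(-1) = (1 16 11 7)(2 14 4)(3 10 5 12 15)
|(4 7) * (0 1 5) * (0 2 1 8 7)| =12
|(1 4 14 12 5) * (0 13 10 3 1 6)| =|(0 13 10 3 1 4 14 12 5 6)| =10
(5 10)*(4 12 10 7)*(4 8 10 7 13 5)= (4 12 7 8 10)(5 13)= [0, 1, 2, 3, 12, 13, 6, 8, 10, 9, 4, 11, 7, 5]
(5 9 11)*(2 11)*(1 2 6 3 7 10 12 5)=(1 2 11)(3 7 10 12 5 9 6)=[0, 2, 11, 7, 4, 9, 3, 10, 8, 6, 12, 1, 5]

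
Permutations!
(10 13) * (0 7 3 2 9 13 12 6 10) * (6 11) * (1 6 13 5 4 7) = (0 1 6 10 12 11 13)(2 9 5 4 7 3) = [1, 6, 9, 2, 7, 4, 10, 3, 8, 5, 12, 13, 11, 0]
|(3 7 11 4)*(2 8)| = |(2 8)(3 7 11 4)| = 4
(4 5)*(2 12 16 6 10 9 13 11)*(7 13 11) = (2 12 16 6 10 9 11)(4 5)(7 13) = [0, 1, 12, 3, 5, 4, 10, 13, 8, 11, 9, 2, 16, 7, 14, 15, 6]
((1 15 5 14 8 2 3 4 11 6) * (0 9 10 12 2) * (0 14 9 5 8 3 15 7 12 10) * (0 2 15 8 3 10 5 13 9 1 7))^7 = (15)(0 5 14 2 13 1 10 8 9)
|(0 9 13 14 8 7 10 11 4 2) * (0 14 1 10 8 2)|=14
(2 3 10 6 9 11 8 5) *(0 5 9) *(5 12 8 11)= (0 12 8 9 5 2 3 10 6)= [12, 1, 3, 10, 4, 2, 0, 7, 9, 5, 6, 11, 8]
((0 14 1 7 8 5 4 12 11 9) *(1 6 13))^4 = (0 1 4)(5 9 13)(6 8 11)(7 12 14)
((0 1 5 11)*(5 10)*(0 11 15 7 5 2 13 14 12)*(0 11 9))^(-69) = ((0 1 10 2 13 14 12 11 9)(5 15 7))^(-69) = (15)(0 2 12)(1 13 11)(9 10 14)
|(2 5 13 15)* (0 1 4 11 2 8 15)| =14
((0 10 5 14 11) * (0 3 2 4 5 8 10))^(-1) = ((2 4 5 14 11 3)(8 10))^(-1) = (2 3 11 14 5 4)(8 10)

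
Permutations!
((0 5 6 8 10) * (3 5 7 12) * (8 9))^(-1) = ((0 7 12 3 5 6 9 8 10))^(-1) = (0 10 8 9 6 5 3 12 7)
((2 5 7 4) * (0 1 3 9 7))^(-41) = (0 5 2 4 7 9 3 1)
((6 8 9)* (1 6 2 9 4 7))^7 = ((1 6 8 4 7)(2 9))^7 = (1 8 7 6 4)(2 9)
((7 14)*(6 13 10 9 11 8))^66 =(14)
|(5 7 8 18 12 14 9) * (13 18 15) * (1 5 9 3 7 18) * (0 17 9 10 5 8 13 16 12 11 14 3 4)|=72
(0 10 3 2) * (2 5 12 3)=(0 10 2)(3 5 12)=[10, 1, 0, 5, 4, 12, 6, 7, 8, 9, 2, 11, 3]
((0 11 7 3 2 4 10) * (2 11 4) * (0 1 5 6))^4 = ((0 4 10 1 5 6)(3 11 7))^4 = (0 5 10)(1 4 6)(3 11 7)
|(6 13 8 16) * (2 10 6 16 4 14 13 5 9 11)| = 12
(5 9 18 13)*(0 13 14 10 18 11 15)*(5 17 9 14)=(0 13 17 9 11 15)(5 14 10 18)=[13, 1, 2, 3, 4, 14, 6, 7, 8, 11, 18, 15, 12, 17, 10, 0, 16, 9, 5]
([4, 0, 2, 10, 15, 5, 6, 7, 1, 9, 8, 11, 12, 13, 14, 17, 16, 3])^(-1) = [1, 8, 2, 17, 0, 5, 6, 7, 10, 9, 3, 11, 12, 13, 14, 4, 16, 15]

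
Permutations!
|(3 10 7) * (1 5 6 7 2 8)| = 8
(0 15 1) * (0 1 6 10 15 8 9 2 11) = (0 8 9 2 11)(6 10 15) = [8, 1, 11, 3, 4, 5, 10, 7, 9, 2, 15, 0, 12, 13, 14, 6]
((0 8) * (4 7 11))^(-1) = (0 8)(4 11 7)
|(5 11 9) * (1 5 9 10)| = |(1 5 11 10)| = 4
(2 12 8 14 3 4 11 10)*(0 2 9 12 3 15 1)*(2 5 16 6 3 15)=(0 5 16 6 3 4 11 10 9 12 8 14 2 15 1)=[5, 0, 15, 4, 11, 16, 3, 7, 14, 12, 9, 10, 8, 13, 2, 1, 6]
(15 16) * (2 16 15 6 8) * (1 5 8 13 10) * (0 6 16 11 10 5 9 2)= (16)(0 6 13 5 8)(1 9 2 11 10)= [6, 9, 11, 3, 4, 8, 13, 7, 0, 2, 1, 10, 12, 5, 14, 15, 16]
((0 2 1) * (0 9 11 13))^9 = (0 9)(1 13)(2 11)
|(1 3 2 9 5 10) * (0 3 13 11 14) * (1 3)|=|(0 1 13 11 14)(2 9 5 10 3)|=5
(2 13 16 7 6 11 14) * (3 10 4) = (2 13 16 7 6 11 14)(3 10 4) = [0, 1, 13, 10, 3, 5, 11, 6, 8, 9, 4, 14, 12, 16, 2, 15, 7]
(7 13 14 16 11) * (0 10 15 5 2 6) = (0 10 15 5 2 6)(7 13 14 16 11) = [10, 1, 6, 3, 4, 2, 0, 13, 8, 9, 15, 7, 12, 14, 16, 5, 11]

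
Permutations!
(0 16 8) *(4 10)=[16, 1, 2, 3, 10, 5, 6, 7, 0, 9, 4, 11, 12, 13, 14, 15, 8]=(0 16 8)(4 10)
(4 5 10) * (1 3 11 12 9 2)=(1 3 11 12 9 2)(4 5 10)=[0, 3, 1, 11, 5, 10, 6, 7, 8, 2, 4, 12, 9]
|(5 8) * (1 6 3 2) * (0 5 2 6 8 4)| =|(0 5 4)(1 8 2)(3 6)| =6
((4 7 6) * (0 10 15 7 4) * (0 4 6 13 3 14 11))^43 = (0 7 14 10 13 11 15 3)(4 6)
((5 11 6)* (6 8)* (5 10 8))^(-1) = (5 11)(6 8 10)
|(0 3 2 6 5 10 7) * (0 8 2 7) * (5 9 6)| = |(0 3 7 8 2 5 10)(6 9)| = 14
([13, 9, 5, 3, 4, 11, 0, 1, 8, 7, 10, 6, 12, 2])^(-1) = (0 6 11 5 2 13)(1 7 9)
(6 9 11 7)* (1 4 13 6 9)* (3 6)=(1 4 13 3 6)(7 9 11)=[0, 4, 2, 6, 13, 5, 1, 9, 8, 11, 10, 7, 12, 3]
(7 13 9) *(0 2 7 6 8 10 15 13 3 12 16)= [2, 1, 7, 12, 4, 5, 8, 3, 10, 6, 15, 11, 16, 9, 14, 13, 0]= (0 2 7 3 12 16)(6 8 10 15 13 9)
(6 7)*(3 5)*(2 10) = (2 10)(3 5)(6 7) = [0, 1, 10, 5, 4, 3, 7, 6, 8, 9, 2]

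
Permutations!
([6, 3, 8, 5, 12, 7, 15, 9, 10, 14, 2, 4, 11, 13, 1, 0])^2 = (0 15 6)(1 5 9)(2 10 8)(3 7 14)(4 11 12)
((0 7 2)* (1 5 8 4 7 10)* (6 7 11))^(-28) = (0 1 8 11 7)(2 10 5 4 6)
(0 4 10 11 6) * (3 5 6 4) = [3, 1, 2, 5, 10, 6, 0, 7, 8, 9, 11, 4] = (0 3 5 6)(4 10 11)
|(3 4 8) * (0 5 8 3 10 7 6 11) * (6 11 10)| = |(0 5 8 6 10 7 11)(3 4)| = 14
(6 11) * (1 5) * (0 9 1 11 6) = (0 9 1 5 11) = [9, 5, 2, 3, 4, 11, 6, 7, 8, 1, 10, 0]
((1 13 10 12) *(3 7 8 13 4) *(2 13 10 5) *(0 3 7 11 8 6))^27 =((0 3 11 8 10 12 1 4 7 6)(2 13 5))^27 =(13)(0 4 10 3 7 12 11 6 1 8)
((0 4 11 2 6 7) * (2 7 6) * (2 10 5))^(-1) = (0 7 11 4)(2 5 10)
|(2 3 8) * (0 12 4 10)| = 12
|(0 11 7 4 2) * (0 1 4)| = |(0 11 7)(1 4 2)| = 3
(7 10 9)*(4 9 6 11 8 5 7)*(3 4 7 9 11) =[0, 1, 2, 4, 11, 9, 3, 10, 5, 7, 6, 8] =(3 4 11 8 5 9 7 10 6)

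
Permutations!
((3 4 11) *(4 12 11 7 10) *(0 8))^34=(3 12 11)(4 7 10)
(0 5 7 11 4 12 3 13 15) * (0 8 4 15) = (0 5 7 11 15 8 4 12 3 13) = [5, 1, 2, 13, 12, 7, 6, 11, 4, 9, 10, 15, 3, 0, 14, 8]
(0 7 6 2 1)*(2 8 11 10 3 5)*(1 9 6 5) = (0 7 5 2 9 6 8 11 10 3 1) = [7, 0, 9, 1, 4, 2, 8, 5, 11, 6, 3, 10]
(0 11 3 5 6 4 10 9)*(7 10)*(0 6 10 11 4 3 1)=[4, 0, 2, 5, 7, 10, 3, 11, 8, 6, 9, 1]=(0 4 7 11 1)(3 5 10 9 6)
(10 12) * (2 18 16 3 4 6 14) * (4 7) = (2 18 16 3 7 4 6 14)(10 12) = [0, 1, 18, 7, 6, 5, 14, 4, 8, 9, 12, 11, 10, 13, 2, 15, 3, 17, 16]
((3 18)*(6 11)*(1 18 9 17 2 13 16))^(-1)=(1 16 13 2 17 9 3 18)(6 11)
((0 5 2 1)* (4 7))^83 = ((0 5 2 1)(4 7))^83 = (0 1 2 5)(4 7)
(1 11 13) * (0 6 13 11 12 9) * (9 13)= (0 6 9)(1 12 13)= [6, 12, 2, 3, 4, 5, 9, 7, 8, 0, 10, 11, 13, 1]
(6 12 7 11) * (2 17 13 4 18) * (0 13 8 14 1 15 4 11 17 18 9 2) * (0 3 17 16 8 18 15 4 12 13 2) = (0 2 15 12 7 16 8 14 1 4 9)(3 17 18)(6 13 11) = [2, 4, 15, 17, 9, 5, 13, 16, 14, 0, 10, 6, 7, 11, 1, 12, 8, 18, 3]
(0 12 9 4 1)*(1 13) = (0 12 9 4 13 1) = [12, 0, 2, 3, 13, 5, 6, 7, 8, 4, 10, 11, 9, 1]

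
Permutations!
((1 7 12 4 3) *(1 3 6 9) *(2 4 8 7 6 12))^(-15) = (12)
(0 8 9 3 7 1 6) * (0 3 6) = (0 8 9 6 3 7 1) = [8, 0, 2, 7, 4, 5, 3, 1, 9, 6]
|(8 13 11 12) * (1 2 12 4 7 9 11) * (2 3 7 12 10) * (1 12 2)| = |(1 3 7 9 11 4 2 10)(8 13 12)| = 24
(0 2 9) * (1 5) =(0 2 9)(1 5) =[2, 5, 9, 3, 4, 1, 6, 7, 8, 0]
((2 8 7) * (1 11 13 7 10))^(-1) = (1 10 8 2 7 13 11)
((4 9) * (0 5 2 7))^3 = ((0 5 2 7)(4 9))^3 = (0 7 2 5)(4 9)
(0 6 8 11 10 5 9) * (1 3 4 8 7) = (0 6 7 1 3 4 8 11 10 5 9) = [6, 3, 2, 4, 8, 9, 7, 1, 11, 0, 5, 10]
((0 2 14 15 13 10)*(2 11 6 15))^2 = ((0 11 6 15 13 10)(2 14))^2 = (0 6 13)(10 11 15)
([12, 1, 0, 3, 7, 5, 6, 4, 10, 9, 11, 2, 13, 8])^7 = (13)(4 7)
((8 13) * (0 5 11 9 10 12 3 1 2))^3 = (0 9 3)(1 5 10)(2 11 12)(8 13)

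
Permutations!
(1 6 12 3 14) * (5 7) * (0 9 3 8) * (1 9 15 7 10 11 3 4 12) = [15, 6, 2, 14, 12, 10, 1, 5, 0, 4, 11, 3, 8, 13, 9, 7] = (0 15 7 5 10 11 3 14 9 4 12 8)(1 6)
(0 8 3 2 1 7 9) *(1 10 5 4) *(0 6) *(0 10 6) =(0 8 3 2 6 10 5 4 1 7 9) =[8, 7, 6, 2, 1, 4, 10, 9, 3, 0, 5]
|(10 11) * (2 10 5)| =|(2 10 11 5)| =4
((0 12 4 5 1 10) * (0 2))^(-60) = (0 5 2 4 10 12 1)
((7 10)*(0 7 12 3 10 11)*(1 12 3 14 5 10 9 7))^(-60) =(14) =((0 1 12 14 5 10 3 9 7 11))^(-60)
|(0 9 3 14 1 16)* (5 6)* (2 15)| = |(0 9 3 14 1 16)(2 15)(5 6)| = 6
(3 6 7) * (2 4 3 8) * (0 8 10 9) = [8, 1, 4, 6, 3, 5, 7, 10, 2, 0, 9] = (0 8 2 4 3 6 7 10 9)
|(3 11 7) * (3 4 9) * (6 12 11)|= 7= |(3 6 12 11 7 4 9)|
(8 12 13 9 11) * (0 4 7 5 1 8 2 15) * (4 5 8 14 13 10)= (0 5 1 14 13 9 11 2 15)(4 7 8 12 10)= [5, 14, 15, 3, 7, 1, 6, 8, 12, 11, 4, 2, 10, 9, 13, 0]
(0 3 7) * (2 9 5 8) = (0 3 7)(2 9 5 8) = [3, 1, 9, 7, 4, 8, 6, 0, 2, 5]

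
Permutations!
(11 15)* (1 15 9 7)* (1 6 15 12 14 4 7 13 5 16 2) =(1 12 14 4 7 6 15 11 9 13 5 16 2) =[0, 12, 1, 3, 7, 16, 15, 6, 8, 13, 10, 9, 14, 5, 4, 11, 2]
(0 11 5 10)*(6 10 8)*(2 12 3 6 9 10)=[11, 1, 12, 6, 4, 8, 2, 7, 9, 10, 0, 5, 3]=(0 11 5 8 9 10)(2 12 3 6)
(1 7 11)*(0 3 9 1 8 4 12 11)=(0 3 9 1 7)(4 12 11 8)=[3, 7, 2, 9, 12, 5, 6, 0, 4, 1, 10, 8, 11]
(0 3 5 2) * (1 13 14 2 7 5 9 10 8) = (0 3 9 10 8 1 13 14 2)(5 7) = [3, 13, 0, 9, 4, 7, 6, 5, 1, 10, 8, 11, 12, 14, 2]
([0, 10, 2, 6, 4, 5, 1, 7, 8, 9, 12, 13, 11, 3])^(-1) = [0, 6, 2, 13, 4, 5, 3, 7, 8, 9, 1, 12, 10, 11]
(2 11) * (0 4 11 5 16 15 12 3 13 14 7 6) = (0 4 11 2 5 16 15 12 3 13 14 7 6) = [4, 1, 5, 13, 11, 16, 0, 6, 8, 9, 10, 2, 3, 14, 7, 12, 15]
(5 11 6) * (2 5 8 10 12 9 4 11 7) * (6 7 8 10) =[0, 1, 5, 3, 11, 8, 10, 2, 6, 4, 12, 7, 9] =(2 5 8 6 10 12 9 4 11 7)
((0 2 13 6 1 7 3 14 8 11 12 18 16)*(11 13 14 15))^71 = (0 2 14 8 13 6 1 7 3 15 11 12 18 16)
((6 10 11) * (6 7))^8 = (11) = ((6 10 11 7))^8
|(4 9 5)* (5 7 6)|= |(4 9 7 6 5)|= 5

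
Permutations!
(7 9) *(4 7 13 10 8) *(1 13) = (1 13 10 8 4 7 9) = [0, 13, 2, 3, 7, 5, 6, 9, 4, 1, 8, 11, 12, 10]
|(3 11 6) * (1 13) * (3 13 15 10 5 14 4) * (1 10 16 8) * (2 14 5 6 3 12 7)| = 60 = |(1 15 16 8)(2 14 4 12 7)(3 11)(6 13 10)|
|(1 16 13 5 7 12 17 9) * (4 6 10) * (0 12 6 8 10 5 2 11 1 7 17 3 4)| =30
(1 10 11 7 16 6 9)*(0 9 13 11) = (0 9 1 10)(6 13 11 7 16) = [9, 10, 2, 3, 4, 5, 13, 16, 8, 1, 0, 7, 12, 11, 14, 15, 6]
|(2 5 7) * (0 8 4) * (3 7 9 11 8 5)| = 6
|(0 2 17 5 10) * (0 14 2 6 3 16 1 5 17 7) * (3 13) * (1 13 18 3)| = 12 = |(0 6 18 3 16 13 1 5 10 14 2 7)|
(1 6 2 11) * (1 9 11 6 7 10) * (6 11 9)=(1 7 10)(2 11 6)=[0, 7, 11, 3, 4, 5, 2, 10, 8, 9, 1, 6]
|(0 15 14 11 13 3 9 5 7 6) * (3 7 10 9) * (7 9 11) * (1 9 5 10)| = 30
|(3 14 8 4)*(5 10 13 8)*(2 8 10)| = |(2 8 4 3 14 5)(10 13)| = 6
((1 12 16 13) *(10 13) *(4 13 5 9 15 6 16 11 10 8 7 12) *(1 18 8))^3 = (1 18 12 5 6 4 8 11 9 16 13 7 10 15) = ((1 4 13 18 8 7 12 11 10 5 9 15 6 16))^3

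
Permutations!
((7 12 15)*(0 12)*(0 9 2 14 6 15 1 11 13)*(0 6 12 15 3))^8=(0 11 2)(1 9 3)(6 12 7)(13 14 15)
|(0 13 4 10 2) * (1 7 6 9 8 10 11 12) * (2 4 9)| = |(0 13 9 8 10 4 11 12 1 7 6 2)| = 12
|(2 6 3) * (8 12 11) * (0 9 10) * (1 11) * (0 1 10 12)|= |(0 9 12 10 1 11 8)(2 6 3)|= 21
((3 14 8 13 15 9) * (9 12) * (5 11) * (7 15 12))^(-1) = ((3 14 8 13 12 9)(5 11)(7 15))^(-1) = (3 9 12 13 8 14)(5 11)(7 15)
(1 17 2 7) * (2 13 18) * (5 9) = [0, 17, 7, 3, 4, 9, 6, 1, 8, 5, 10, 11, 12, 18, 14, 15, 16, 13, 2] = (1 17 13 18 2 7)(5 9)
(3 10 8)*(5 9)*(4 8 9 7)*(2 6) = [0, 1, 6, 10, 8, 7, 2, 4, 3, 5, 9] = (2 6)(3 10 9 5 7 4 8)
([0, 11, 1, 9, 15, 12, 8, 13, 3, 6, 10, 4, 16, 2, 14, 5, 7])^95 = (1 12)(2 5)(3 8 6 9)(4 7)(11 16)(13 15)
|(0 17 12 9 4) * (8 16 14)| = |(0 17 12 9 4)(8 16 14)| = 15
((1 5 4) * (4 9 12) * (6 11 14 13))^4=((1 5 9 12 4)(6 11 14 13))^4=(14)(1 4 12 9 5)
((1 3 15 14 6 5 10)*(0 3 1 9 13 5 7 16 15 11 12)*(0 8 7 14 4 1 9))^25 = ((0 3 11 12 8 7 16 15 4 1 9 13 5 10)(6 14))^25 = (0 13 4 7 11 10 9 15 8 3 5 1 16 12)(6 14)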